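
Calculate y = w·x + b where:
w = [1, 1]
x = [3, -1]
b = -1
y = 1

y = (1)(3) + (1)(-1) + -1 = 1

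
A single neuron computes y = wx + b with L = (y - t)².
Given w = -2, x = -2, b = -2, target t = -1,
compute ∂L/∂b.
∂L/∂b = 6

y = wx + b = (-2)(-2) + -2 = 2
∂L/∂y = 2(y - t) = 2(2 - -1) = 6
∂y/∂b = 1
∂L/∂b = ∂L/∂y · ∂y/∂b = 6 × 1 = 6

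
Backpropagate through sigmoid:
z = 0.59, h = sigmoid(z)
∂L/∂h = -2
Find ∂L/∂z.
∂L/∂z = -0.4589

σ(0.59) = 0.6434
σ'(0.59) = σ(0.59)(1 - σ(0.59)) = 0.6434 × 0.3566 = 0.2294
∂L/∂z = ∂L/∂h · σ'(z) = -2 × 0.2294 = -0.4589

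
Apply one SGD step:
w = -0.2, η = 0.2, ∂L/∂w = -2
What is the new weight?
w_new = 0.2

w_new = w - η·∂L/∂w = -0.2 - 0.2×(-2) = -0.2 - (-0.4) = 0.2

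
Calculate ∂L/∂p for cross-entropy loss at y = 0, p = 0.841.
∂L/∂p = 6.289

∂L/∂p = -y/p + (1-y)/(1-p) = 0 + 1/0.159 = 6.289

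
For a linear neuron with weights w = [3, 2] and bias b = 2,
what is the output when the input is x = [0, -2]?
y = -2

y = (3)(0) + (2)(-2) + 2 = -2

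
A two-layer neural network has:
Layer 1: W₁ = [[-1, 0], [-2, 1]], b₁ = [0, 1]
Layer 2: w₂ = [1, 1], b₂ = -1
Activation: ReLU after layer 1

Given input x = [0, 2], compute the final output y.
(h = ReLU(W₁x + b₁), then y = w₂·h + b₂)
y = 2

Layer 1 pre-activation: z₁ = [0, 3]
After ReLU: h = [0, 3]
Layer 2 output: y = 1×0 + 1×3 + -1 = 2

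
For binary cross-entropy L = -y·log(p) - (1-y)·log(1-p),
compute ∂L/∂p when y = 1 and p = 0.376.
∂L/∂p = -2.66

∂L/∂p = -y/p + (1-y)/(1-p) = -1/0.376 + 0 = -2.66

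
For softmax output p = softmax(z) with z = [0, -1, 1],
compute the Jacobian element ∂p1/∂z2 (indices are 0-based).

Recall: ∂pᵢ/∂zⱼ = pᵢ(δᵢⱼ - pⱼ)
∂p1/∂z2 = -0.05989

p = softmax(z) = [0.2447, 0.09003, 0.6652]
p1 = 0.09003, p2 = 0.6652

∂p1/∂z2 = -p1 × p2 = -0.09003 × 0.6652 = -0.05989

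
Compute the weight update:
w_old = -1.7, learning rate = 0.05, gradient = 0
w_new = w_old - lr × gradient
w_new = -1.7

w_new = w - η·∂L/∂w = -1.7 - 0.05×(0) = -1.7 - (0) = -1.7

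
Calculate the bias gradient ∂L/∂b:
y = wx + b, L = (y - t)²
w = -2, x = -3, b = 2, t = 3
∂L/∂b = 10

y = wx + b = (-2)(-3) + 2 = 8
∂L/∂y = 2(y - t) = 2(8 - 3) = 10
∂y/∂b = 1
∂L/∂b = ∂L/∂y · ∂y/∂b = 10 × 1 = 10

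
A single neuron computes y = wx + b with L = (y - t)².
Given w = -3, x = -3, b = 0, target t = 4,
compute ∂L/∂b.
∂L/∂b = 10

y = wx + b = (-3)(-3) + 0 = 9
∂L/∂y = 2(y - t) = 2(9 - 4) = 10
∂y/∂b = 1
∂L/∂b = ∂L/∂y · ∂y/∂b = 10 × 1 = 10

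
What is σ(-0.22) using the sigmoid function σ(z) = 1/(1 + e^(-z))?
0.4452

sigmoid(-0.22) = 1/(1 + e^(0.22)) = 1/(1 + 1.246) = 0.4452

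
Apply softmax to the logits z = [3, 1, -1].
p = [0.8668, 0.1173, 0.0159]

exp(z) = [20.09, 2.718, 0.3679]
Sum = 23.17
p = [0.8668, 0.1173, 0.0159]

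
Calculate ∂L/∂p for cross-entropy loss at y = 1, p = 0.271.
∂L/∂p = -3.69

∂L/∂p = -y/p + (1-y)/(1-p) = -1/0.271 + 0 = -3.69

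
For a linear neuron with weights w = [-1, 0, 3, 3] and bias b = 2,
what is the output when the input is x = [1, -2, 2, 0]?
y = 7

y = (-1)(1) + (0)(-2) + (3)(2) + (3)(0) + 2 = 7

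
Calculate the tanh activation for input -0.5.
-0.4621

tanh(-0.5) = (e^(-0.5) - e^(0.5))/(e^(-0.5) + e^(0.5)) = -0.4621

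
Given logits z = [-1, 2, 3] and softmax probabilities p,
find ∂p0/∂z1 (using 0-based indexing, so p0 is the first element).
∂p0/∂z1 = -0.003507

p = softmax(z) = [0.01321, 0.2654, 0.7214]
p0 = 0.01321, p1 = 0.2654

∂p0/∂z1 = -p0 × p1 = -0.01321 × 0.2654 = -0.003507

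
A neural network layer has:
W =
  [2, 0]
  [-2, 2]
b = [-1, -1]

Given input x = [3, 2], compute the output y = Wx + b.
y = [5, -3]

Wx = [2×3 + 0×2, -2×3 + 2×2]
   = [6, -2]
y = Wx + b = [6 + -1, -2 + -1] = [5, -3]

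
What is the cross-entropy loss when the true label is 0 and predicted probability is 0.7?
L = 1.204

L = -0·log(0.7) - 1·log(0.3) = -log(0.3) = 1.204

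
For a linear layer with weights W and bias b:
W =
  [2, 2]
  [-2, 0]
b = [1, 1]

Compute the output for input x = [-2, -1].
y = [-5, 5]

Wx = [2×-2 + 2×-1, -2×-2 + 0×-1]
   = [-6, 4]
y = Wx + b = [-6 + 1, 4 + 1] = [-5, 5]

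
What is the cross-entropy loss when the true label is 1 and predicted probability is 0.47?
L = 0.755

L = -1·log(0.47) - 0·log(0.53) = -log(0.47) = 0.755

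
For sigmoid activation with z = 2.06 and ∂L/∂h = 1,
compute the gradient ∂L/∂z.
∂L/∂z = 0.1003

σ(2.06) = 0.887
σ'(2.06) = σ(2.06)(1 - σ(2.06)) = 0.887 × 0.113 = 0.1003
∂L/∂z = ∂L/∂h · σ'(z) = 1 × 0.1003 = 0.1003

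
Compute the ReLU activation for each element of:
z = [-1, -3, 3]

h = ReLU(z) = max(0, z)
h = [0, 0, 3]

ReLU applied element-wise: max(0,-1)=0, max(0,-3)=0, max(0,3)=3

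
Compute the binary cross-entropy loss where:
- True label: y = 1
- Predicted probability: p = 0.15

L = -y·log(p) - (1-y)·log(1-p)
L = 1.897

L = -1·log(0.15) - 0·log(0.85) = -log(0.15) = 1.897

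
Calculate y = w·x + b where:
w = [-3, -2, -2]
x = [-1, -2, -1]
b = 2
y = 11

y = (-3)(-1) + (-2)(-2) + (-2)(-1) + 2 = 11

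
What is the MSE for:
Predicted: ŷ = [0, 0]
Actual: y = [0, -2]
MSE = 2

MSE = (1/2)((0-0)² + (0--2)²) = (1/2)(0 + 4) = 2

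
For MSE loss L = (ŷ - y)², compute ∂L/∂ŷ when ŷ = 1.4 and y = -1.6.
∂L/∂ŷ = 6.0

∂L/∂ŷ = 2(ŷ - y) = 2(1.4 - -1.6) = 2(3.0) = 6.0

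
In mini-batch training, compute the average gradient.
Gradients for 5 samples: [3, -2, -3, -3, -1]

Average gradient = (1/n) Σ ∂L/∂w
Average gradient = -1.2

Average = (1/5)(3 + -2 + -3 + -3 + -1) = -6/5 = -1.2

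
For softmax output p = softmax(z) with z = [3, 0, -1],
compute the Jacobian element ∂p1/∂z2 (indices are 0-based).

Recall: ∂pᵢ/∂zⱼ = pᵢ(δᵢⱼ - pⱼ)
∂p1/∂z2 = -0.0007993

p = softmax(z) = [0.9362, 0.04661, 0.01715]
p1 = 0.04661, p2 = 0.01715

∂p1/∂z2 = -p1 × p2 = -0.04661 × 0.01715 = -0.0007993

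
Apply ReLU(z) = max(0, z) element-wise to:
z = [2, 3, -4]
h = [2, 3, 0]

ReLU applied element-wise: max(0,2)=2, max(0,3)=3, max(0,-4)=0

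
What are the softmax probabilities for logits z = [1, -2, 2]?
p = [0.2654, 0.0132, 0.7214]

exp(z) = [2.718, 0.1353, 7.389]
Sum = 10.24
p = [0.2654, 0.0132, 0.7214]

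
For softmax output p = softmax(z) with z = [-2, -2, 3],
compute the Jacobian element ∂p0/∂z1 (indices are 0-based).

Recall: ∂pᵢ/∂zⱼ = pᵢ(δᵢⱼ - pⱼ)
∂p0/∂z1 = -4.42e-05

p = softmax(z) = [0.006648, 0.006648, 0.9867]
p0 = 0.006648, p1 = 0.006648

∂p0/∂z1 = -p0 × p1 = -0.006648 × 0.006648 = -4.42e-05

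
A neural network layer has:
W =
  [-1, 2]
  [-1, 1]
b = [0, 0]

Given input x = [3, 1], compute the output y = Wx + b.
y = [-1, -2]

Wx = [-1×3 + 2×1, -1×3 + 1×1]
   = [-1, -2]
y = Wx + b = [-1 + 0, -2 + 0] = [-1, -2]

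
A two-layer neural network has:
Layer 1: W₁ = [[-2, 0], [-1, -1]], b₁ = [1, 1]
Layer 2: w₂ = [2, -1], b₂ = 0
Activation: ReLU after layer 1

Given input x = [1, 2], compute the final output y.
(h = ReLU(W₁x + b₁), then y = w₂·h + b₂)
y = 0

Layer 1 pre-activation: z₁ = [-1, -2]
After ReLU: h = [0, 0]
Layer 2 output: y = 2×0 + -1×0 + 0 = 0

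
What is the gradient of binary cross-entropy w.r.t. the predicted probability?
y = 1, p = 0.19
∂L/∂p = -5.263

∂L/∂p = -y/p + (1-y)/(1-p) = -1/0.19 + 0 = -5.263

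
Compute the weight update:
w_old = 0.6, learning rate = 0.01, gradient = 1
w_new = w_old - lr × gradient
w_new = 0.59

w_new = w - η·∂L/∂w = 0.6 - 0.01×(1) = 0.6 - (0.01) = 0.59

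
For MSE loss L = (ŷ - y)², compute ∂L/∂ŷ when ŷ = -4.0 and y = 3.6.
∂L/∂ŷ = -15.2

∂L/∂ŷ = 2(ŷ - y) = 2(-4.0 - 3.6) = 2(-7.6) = -15.2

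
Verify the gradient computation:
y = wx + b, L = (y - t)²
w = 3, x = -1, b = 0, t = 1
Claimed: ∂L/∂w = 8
Correct

y = (3)(-1) + 0 = -3
∂L/∂y = 2(y - t) = 2(-3 - 1) = -8
∂y/∂w = x = -1
∂L/∂w = -8 × -1 = 8

Claimed value: 8
Correct: The correct gradient is 8.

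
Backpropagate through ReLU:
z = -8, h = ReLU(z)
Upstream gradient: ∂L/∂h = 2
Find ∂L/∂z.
∂L/∂z = 0

h = ReLU(-8) = 0
Since z < 0: ∂h/∂z = 0
∂L/∂z = ∂L/∂h · ∂h/∂z = 2 × 0 = 0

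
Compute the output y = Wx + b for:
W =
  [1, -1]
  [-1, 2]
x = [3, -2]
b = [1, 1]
y = [6, -6]

Wx = [1×3 + -1×-2, -1×3 + 2×-2]
   = [5, -7]
y = Wx + b = [5 + 1, -7 + 1] = [6, -6]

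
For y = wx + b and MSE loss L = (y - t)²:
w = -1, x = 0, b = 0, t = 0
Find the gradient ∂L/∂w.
∂L/∂w = 0

y = wx + b = (-1)(0) + 0 = 0
∂L/∂y = 2(y - t) = 2(0 - 0) = 0
∂y/∂w = x = 0
∂L/∂w = ∂L/∂y · ∂y/∂w = 0 × 0 = 0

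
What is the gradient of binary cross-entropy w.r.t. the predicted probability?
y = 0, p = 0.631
∂L/∂p = 2.71

∂L/∂p = -y/p + (1-y)/(1-p) = 0 + 1/0.369 = 2.71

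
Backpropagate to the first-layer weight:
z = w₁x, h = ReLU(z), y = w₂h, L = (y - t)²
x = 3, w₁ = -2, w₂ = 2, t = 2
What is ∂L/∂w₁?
∂L/∂w₁ = 0

Forward pass:
z = w₁x = -2×3 = -6
h = ReLU(-6) = 0
y = w₂h = 2×0 = 0

Backward pass:
∂L/∂y = 2(y - t) = 2(0 - 2) = -4
∂y/∂h = w₂ = 2
∂h/∂z = 0 (ReLU derivative)
∂z/∂w₁ = x = 3

∂L/∂w₁ = -4 × 2 × 0 × 3 = 0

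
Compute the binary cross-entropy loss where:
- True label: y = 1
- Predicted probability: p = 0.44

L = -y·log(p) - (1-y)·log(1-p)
L = 0.821

L = -1·log(0.44) - 0·log(0.56) = -log(0.44) = 0.821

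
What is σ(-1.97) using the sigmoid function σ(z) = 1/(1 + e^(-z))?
0.1224

sigmoid(-1.97) = 1/(1 + e^(1.97)) = 1/(1 + 7.171) = 0.1224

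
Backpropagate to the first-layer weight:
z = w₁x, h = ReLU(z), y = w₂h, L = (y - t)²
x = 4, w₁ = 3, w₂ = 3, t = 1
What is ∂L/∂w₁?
∂L/∂w₁ = 840

Forward pass:
z = w₁x = 3×4 = 12
h = ReLU(12) = 12
y = w₂h = 3×12 = 36

Backward pass:
∂L/∂y = 2(y - t) = 2(36 - 1) = 70
∂y/∂h = w₂ = 3
∂h/∂z = 1 (ReLU derivative)
∂z/∂w₁ = x = 4

∂L/∂w₁ = 70 × 3 × 1 × 4 = 840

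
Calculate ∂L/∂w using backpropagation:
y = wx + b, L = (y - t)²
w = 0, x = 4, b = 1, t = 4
∂L/∂w = -24

y = wx + b = (0)(4) + 1 = 1
∂L/∂y = 2(y - t) = 2(1 - 4) = -6
∂y/∂w = x = 4
∂L/∂w = ∂L/∂y · ∂y/∂w = -6 × 4 = -24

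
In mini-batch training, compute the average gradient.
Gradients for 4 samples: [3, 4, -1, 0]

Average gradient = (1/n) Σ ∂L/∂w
Average gradient = 1.5

Average = (1/4)(3 + 4 + -1 + 0) = 6/4 = 1.5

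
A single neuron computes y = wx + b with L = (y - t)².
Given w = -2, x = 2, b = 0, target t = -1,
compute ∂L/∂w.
∂L/∂w = -12

y = wx + b = (-2)(2) + 0 = -4
∂L/∂y = 2(y - t) = 2(-4 - -1) = -6
∂y/∂w = x = 2
∂L/∂w = ∂L/∂y · ∂y/∂w = -6 × 2 = -12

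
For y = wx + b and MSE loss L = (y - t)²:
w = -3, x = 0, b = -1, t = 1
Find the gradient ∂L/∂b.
∂L/∂b = -4

y = wx + b = (-3)(0) + -1 = -1
∂L/∂y = 2(y - t) = 2(-1 - 1) = -4
∂y/∂b = 1
∂L/∂b = ∂L/∂y · ∂y/∂b = -4 × 1 = -4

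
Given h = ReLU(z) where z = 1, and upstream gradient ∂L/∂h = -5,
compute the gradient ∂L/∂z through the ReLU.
∂L/∂z = -5

h = ReLU(1) = 1
Since z > 0: ∂h/∂z = 1
∂L/∂z = ∂L/∂h · ∂h/∂z = -5 × 1 = -5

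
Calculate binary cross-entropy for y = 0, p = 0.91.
L = 2.408

L = -0·log(0.91) - 1·log(0.09) = -log(0.09) = 2.408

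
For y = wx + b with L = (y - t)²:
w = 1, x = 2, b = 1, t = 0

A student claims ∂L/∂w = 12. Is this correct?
Correct

y = (1)(2) + 1 = 3
∂L/∂y = 2(y - t) = 2(3 - 0) = 6
∂y/∂w = x = 2
∂L/∂w = 6 × 2 = 12

Claimed value: 12
Correct: The correct gradient is 12.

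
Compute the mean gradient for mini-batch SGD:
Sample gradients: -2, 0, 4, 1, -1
Average gradient = 0.4

Average = (1/5)(-2 + 0 + 4 + 1 + -1) = 2/5 = 0.4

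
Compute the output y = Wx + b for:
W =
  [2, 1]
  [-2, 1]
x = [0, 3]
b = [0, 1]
y = [3, 4]

Wx = [2×0 + 1×3, -2×0 + 1×3]
   = [3, 3]
y = Wx + b = [3 + 0, 3 + 1] = [3, 4]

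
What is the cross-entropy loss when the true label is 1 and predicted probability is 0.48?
L = 0.734

L = -1·log(0.48) - 0·log(0.52) = -log(0.48) = 0.734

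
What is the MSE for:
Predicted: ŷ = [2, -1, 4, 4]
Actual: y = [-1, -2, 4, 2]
MSE = 3.5

MSE = (1/4)((2--1)² + (-1--2)² + (4-4)² + (4-2)²) = (1/4)(9 + 1 + 0 + 4) = 3.5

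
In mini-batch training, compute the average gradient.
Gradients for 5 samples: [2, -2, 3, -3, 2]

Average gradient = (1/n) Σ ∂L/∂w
Average gradient = 0.4

Average = (1/5)(2 + -2 + 3 + -3 + 2) = 2/5 = 0.4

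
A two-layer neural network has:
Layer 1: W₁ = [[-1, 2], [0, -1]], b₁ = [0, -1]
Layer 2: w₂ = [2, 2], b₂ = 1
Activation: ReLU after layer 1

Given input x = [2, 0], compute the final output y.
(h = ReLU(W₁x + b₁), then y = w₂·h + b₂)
y = 1

Layer 1 pre-activation: z₁ = [-2, -1]
After ReLU: h = [0, 0]
Layer 2 output: y = 2×0 + 2×0 + 1 = 1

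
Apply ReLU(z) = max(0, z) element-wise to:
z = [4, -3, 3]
h = [4, 0, 3]

ReLU applied element-wise: max(0,4)=4, max(0,-3)=0, max(0,3)=3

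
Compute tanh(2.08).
0.9693

tanh(2.08) = (e^(2.08) - e^(-2.08))/(e^(2.08) + e^(-2.08)) = 0.9693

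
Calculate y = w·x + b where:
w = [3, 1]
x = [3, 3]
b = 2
y = 14

y = (3)(3) + (1)(3) + 2 = 14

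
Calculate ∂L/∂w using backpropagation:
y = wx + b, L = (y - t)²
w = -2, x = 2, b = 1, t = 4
∂L/∂w = -28

y = wx + b = (-2)(2) + 1 = -3
∂L/∂y = 2(y - t) = 2(-3 - 4) = -14
∂y/∂w = x = 2
∂L/∂w = ∂L/∂y · ∂y/∂w = -14 × 2 = -28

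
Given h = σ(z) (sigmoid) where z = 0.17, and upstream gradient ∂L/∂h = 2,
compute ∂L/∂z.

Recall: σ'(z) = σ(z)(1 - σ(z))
∂L/∂z = 0.4964

σ(0.17) = 0.5424
σ'(0.17) = σ(0.17)(1 - σ(0.17)) = 0.5424 × 0.4576 = 0.2482
∂L/∂z = ∂L/∂h · σ'(z) = 2 × 0.2482 = 0.4964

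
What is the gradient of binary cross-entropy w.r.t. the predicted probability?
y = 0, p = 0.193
∂L/∂p = 1.239

∂L/∂p = -y/p + (1-y)/(1-p) = 0 + 1/0.807 = 1.239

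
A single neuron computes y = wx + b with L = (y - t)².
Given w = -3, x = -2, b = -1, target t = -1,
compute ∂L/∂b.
∂L/∂b = 12

y = wx + b = (-3)(-2) + -1 = 5
∂L/∂y = 2(y - t) = 2(5 - -1) = 12
∂y/∂b = 1
∂L/∂b = ∂L/∂y · ∂y/∂b = 12 × 1 = 12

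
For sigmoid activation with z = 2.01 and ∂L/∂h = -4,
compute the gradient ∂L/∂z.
∂L/∂z = -0.4168

σ(2.01) = 0.8818
σ'(2.01) = σ(2.01)(1 - σ(2.01)) = 0.8818 × 0.1182 = 0.1042
∂L/∂z = ∂L/∂h · σ'(z) = -4 × 0.1042 = -0.4168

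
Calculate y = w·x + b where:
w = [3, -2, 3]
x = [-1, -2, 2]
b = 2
y = 9

y = (3)(-1) + (-2)(-2) + (3)(2) + 2 = 9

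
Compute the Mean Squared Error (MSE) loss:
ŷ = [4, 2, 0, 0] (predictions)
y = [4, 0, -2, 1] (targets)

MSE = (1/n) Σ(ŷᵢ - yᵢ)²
MSE = 2.25

MSE = (1/4)((4-4)² + (2-0)² + (0--2)² + (0-1)²) = (1/4)(0 + 4 + 4 + 1) = 2.25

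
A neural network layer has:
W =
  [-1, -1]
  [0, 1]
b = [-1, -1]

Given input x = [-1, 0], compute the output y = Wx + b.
y = [0, -1]

Wx = [-1×-1 + -1×0, 0×-1 + 1×0]
   = [1, 0]
y = Wx + b = [1 + -1, 0 + -1] = [0, -1]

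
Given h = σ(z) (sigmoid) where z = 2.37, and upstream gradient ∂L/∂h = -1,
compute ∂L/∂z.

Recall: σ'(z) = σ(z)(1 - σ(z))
∂L/∂z = -0.07818

σ(2.37) = 0.9145
σ'(2.37) = σ(2.37)(1 - σ(2.37)) = 0.9145 × 0.08549 = 0.07818
∂L/∂z = ∂L/∂h · σ'(z) = -1 × 0.07818 = -0.07818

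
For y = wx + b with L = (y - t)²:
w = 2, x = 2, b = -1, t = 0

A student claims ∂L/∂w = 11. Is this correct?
Incorrect

y = (2)(2) + -1 = 3
∂L/∂y = 2(y - t) = 2(3 - 0) = 6
∂y/∂w = x = 2
∂L/∂w = 6 × 2 = 12

Claimed value: 11
Incorrect: The correct gradient is 12.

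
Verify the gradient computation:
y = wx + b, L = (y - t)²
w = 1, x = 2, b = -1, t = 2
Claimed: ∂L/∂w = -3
Incorrect

y = (1)(2) + -1 = 1
∂L/∂y = 2(y - t) = 2(1 - 2) = -2
∂y/∂w = x = 2
∂L/∂w = -2 × 2 = -4

Claimed value: -3
Incorrect: The correct gradient is -4.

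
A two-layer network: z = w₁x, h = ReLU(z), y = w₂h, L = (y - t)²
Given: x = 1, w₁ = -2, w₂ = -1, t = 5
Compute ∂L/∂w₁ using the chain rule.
∂L/∂w₁ = 0

Forward pass:
z = w₁x = -2×1 = -2
h = ReLU(-2) = 0
y = w₂h = -1×0 = 0

Backward pass:
∂L/∂y = 2(y - t) = 2(0 - 5) = -10
∂y/∂h = w₂ = -1
∂h/∂z = 0 (ReLU derivative)
∂z/∂w₁ = x = 1

∂L/∂w₁ = -10 × -1 × 0 × 1 = 0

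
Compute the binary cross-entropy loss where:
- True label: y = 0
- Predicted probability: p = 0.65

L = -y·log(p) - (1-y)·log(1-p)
L = 1.05

L = -0·log(0.65) - 1·log(0.35) = -log(0.35) = 1.05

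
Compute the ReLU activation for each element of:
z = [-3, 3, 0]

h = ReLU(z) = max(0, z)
h = [0, 3, 0]

ReLU applied element-wise: max(0,-3)=0, max(0,3)=3, max(0,0)=0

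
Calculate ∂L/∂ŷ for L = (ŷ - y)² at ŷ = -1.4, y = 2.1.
∂L/∂ŷ = -7.0

∂L/∂ŷ = 2(ŷ - y) = 2(-1.4 - 2.1) = 2(-3.5) = -7.0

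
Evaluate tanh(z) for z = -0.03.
-0.02999

tanh(-0.03) = (e^(-0.03) - e^(0.03))/(e^(-0.03) + e^(0.03)) = -0.02999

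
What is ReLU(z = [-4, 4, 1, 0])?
h = [0, 4, 1, 0]

ReLU applied element-wise: max(0,-4)=0, max(0,4)=4, max(0,1)=1, max(0,0)=0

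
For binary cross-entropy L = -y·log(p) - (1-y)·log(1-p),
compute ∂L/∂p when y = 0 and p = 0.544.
∂L/∂p = 2.193

∂L/∂p = -y/p + (1-y)/(1-p) = 0 + 1/0.456 = 2.193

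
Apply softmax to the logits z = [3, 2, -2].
p = [0.7275, 0.2676, 0.0049]

exp(z) = [20.09, 7.389, 0.1353]
Sum = 27.61
p = [0.7275, 0.2676, 0.0049]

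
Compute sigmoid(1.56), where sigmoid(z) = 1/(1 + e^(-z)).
0.8264

sigmoid(1.56) = 1/(1 + e^(-1.56)) = 1/(1 + 0.2101) = 0.8264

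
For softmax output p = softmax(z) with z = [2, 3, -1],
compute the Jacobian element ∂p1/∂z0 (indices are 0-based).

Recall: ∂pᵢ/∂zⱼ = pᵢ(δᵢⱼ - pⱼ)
∂p1/∂z0 = -0.1915

p = softmax(z) = [0.2654, 0.7214, 0.01321]
p1 = 0.7214, p0 = 0.2654

∂p1/∂z0 = -p1 × p0 = -0.7214 × 0.2654 = -0.1915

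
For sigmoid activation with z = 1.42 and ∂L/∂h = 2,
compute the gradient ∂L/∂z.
∂L/∂z = 0.3135

σ(1.42) = 0.8053
σ'(1.42) = σ(1.42)(1 - σ(1.42)) = 0.8053 × 0.1947 = 0.1568
∂L/∂z = ∂L/∂h · σ'(z) = 2 × 0.1568 = 0.3135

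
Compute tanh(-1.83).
-0.9498

tanh(-1.83) = (e^(-1.83) - e^(1.83))/(e^(-1.83) + e^(1.83)) = -0.9498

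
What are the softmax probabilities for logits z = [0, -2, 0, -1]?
p = [0.3995, 0.0541, 0.3995, 0.147]

exp(z) = [1, 0.1353, 1, 0.3679]
Sum = 2.503
p = [0.3995, 0.0541, 0.3995, 0.147]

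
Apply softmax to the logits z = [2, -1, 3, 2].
p = [0.2097, 0.0104, 0.5701, 0.2097]

exp(z) = [7.389, 0.3679, 20.09, 7.389]
Sum = 35.23
p = [0.2097, 0.0104, 0.5701, 0.2097]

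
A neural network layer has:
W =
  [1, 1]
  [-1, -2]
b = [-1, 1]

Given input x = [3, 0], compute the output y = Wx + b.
y = [2, -2]

Wx = [1×3 + 1×0, -1×3 + -2×0]
   = [3, -3]
y = Wx + b = [3 + -1, -3 + 1] = [2, -2]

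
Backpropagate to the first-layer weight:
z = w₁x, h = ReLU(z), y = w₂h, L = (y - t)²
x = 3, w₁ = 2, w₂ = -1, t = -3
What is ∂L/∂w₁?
∂L/∂w₁ = 18

Forward pass:
z = w₁x = 2×3 = 6
h = ReLU(6) = 6
y = w₂h = -1×6 = -6

Backward pass:
∂L/∂y = 2(y - t) = 2(-6 - -3) = -6
∂y/∂h = w₂ = -1
∂h/∂z = 1 (ReLU derivative)
∂z/∂w₁ = x = 3

∂L/∂w₁ = -6 × -1 × 1 × 3 = 18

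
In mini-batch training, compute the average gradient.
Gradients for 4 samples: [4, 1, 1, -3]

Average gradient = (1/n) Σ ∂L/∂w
Average gradient = 0.75

Average = (1/4)(4 + 1 + 1 + -3) = 3/4 = 0.75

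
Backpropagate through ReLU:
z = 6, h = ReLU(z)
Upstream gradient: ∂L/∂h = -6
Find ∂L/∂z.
∂L/∂z = -6

h = ReLU(6) = 6
Since z > 0: ∂h/∂z = 1
∂L/∂z = ∂L/∂h · ∂h/∂z = -6 × 1 = -6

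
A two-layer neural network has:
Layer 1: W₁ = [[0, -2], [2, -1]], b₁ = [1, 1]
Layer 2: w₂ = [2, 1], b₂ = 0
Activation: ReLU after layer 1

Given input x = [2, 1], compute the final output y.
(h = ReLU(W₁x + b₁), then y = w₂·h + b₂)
y = 4

Layer 1 pre-activation: z₁ = [-1, 4]
After ReLU: h = [0, 4]
Layer 2 output: y = 2×0 + 1×4 + 0 = 4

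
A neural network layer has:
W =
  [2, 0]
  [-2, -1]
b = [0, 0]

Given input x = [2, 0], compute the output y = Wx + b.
y = [4, -4]

Wx = [2×2 + 0×0, -2×2 + -1×0]
   = [4, -4]
y = Wx + b = [4 + 0, -4 + 0] = [4, -4]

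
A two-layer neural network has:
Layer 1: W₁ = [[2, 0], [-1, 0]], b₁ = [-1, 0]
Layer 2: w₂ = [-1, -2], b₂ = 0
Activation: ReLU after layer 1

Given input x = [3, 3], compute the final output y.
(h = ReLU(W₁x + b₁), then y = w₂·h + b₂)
y = -5

Layer 1 pre-activation: z₁ = [5, -3]
After ReLU: h = [5, 0]
Layer 2 output: y = -1×5 + -2×0 + 0 = -5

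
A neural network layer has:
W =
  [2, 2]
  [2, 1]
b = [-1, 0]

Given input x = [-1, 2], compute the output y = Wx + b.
y = [1, 0]

Wx = [2×-1 + 2×2, 2×-1 + 1×2]
   = [2, 0]
y = Wx + b = [2 + -1, 0 + 0] = [1, 0]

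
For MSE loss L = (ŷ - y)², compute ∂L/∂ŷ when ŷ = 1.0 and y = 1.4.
∂L/∂ŷ = -0.8

∂L/∂ŷ = 2(ŷ - y) = 2(1.0 - 1.4) = 2(-0.4) = -0.8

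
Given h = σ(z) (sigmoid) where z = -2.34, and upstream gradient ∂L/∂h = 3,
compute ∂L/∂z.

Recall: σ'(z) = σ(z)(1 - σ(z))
∂L/∂z = 0.2404

σ(-2.34) = 0.08786
σ'(-2.34) = σ(-2.34)(1 - σ(-2.34)) = 0.08786 × 0.9121 = 0.08014
∂L/∂z = ∂L/∂h · σ'(z) = 3 × 0.08014 = 0.2404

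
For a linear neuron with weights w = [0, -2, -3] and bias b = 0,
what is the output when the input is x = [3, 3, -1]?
y = -3

y = (0)(3) + (-2)(3) + (-3)(-1) + 0 = -3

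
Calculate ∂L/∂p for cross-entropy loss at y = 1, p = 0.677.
∂L/∂p = -1.477

∂L/∂p = -y/p + (1-y)/(1-p) = -1/0.677 + 0 = -1.477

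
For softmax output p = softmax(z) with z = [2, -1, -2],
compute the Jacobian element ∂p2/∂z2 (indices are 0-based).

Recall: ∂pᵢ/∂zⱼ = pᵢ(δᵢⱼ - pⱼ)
∂p2/∂z2 = 0.01685

p = softmax(z) = [0.9362, 0.04661, 0.01715]
p2 = 0.01715

∂p2/∂z2 = p2(1 - p2) = 0.01715 × (1 - 0.01715) = 0.01685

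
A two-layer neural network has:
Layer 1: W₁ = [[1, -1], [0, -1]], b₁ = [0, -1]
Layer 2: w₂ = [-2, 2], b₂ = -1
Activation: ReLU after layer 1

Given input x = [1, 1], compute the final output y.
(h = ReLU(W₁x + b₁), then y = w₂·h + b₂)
y = -1

Layer 1 pre-activation: z₁ = [0, -2]
After ReLU: h = [0, 0]
Layer 2 output: y = -2×0 + 2×0 + -1 = -1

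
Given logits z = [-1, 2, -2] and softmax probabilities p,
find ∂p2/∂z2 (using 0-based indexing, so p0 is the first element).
∂p2/∂z2 = 0.01685

p = softmax(z) = [0.04661, 0.9362, 0.01715]
p2 = 0.01715

∂p2/∂z2 = p2(1 - p2) = 0.01715 × (1 - 0.01715) = 0.01685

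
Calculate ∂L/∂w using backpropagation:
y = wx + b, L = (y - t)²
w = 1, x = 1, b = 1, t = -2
∂L/∂w = 8

y = wx + b = (1)(1) + 1 = 2
∂L/∂y = 2(y - t) = 2(2 - -2) = 8
∂y/∂w = x = 1
∂L/∂w = ∂L/∂y · ∂y/∂w = 8 × 1 = 8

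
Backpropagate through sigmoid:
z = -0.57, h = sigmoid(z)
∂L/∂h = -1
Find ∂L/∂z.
∂L/∂z = -0.2307

σ(-0.57) = 0.3612
σ'(-0.57) = σ(-0.57)(1 - σ(-0.57)) = 0.3612 × 0.6388 = 0.2307
∂L/∂z = ∂L/∂h · σ'(z) = -1 × 0.2307 = -0.2307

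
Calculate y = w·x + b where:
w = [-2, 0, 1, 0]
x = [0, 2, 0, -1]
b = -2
y = -2

y = (-2)(0) + (0)(2) + (1)(0) + (0)(-1) + -2 = -2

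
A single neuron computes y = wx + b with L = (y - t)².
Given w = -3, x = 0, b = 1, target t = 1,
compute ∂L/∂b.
∂L/∂b = 0

y = wx + b = (-3)(0) + 1 = 1
∂L/∂y = 2(y - t) = 2(1 - 1) = 0
∂y/∂b = 1
∂L/∂b = ∂L/∂y · ∂y/∂b = 0 × 1 = 0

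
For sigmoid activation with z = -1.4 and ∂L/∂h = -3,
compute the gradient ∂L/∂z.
∂L/∂z = -0.4761

σ(-1.4) = 0.1978
σ'(-1.4) = σ(-1.4)(1 - σ(-1.4)) = 0.1978 × 0.8022 = 0.1587
∂L/∂z = ∂L/∂h · σ'(z) = -3 × 0.1587 = -0.4761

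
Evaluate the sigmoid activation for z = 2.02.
0.8829

sigmoid(2.02) = 1/(1 + e^(-2.02)) = 1/(1 + 0.1327) = 0.8829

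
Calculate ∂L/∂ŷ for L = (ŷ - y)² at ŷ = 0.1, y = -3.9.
∂L/∂ŷ = 8.0

∂L/∂ŷ = 2(ŷ - y) = 2(0.1 - -3.9) = 2(4.0) = 8.0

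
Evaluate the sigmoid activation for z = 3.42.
0.9683

sigmoid(3.42) = 1/(1 + e^(-3.42)) = 1/(1 + 0.03271) = 0.9683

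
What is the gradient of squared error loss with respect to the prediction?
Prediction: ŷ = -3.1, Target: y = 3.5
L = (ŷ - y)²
∂L/∂ŷ = -13.2

∂L/∂ŷ = 2(ŷ - y) = 2(-3.1 - 3.5) = 2(-6.6) = -13.2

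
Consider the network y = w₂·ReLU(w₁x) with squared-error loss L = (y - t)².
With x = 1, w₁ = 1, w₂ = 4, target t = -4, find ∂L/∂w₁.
∂L/∂w₁ = 64

Forward pass:
z = w₁x = 1×1 = 1
h = ReLU(1) = 1
y = w₂h = 4×1 = 4

Backward pass:
∂L/∂y = 2(y - t) = 2(4 - -4) = 16
∂y/∂h = w₂ = 4
∂h/∂z = 1 (ReLU derivative)
∂z/∂w₁ = x = 1

∂L/∂w₁ = 16 × 4 × 1 × 1 = 64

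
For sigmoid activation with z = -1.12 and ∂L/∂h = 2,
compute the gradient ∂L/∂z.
∂L/∂z = 0.371

σ(-1.12) = 0.246
σ'(-1.12) = σ(-1.12)(1 - σ(-1.12)) = 0.246 × 0.754 = 0.1855
∂L/∂z = ∂L/∂h · σ'(z) = 2 × 0.1855 = 0.371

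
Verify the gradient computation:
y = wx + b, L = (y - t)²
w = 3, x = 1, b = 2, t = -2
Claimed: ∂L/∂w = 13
Incorrect

y = (3)(1) + 2 = 5
∂L/∂y = 2(y - t) = 2(5 - -2) = 14
∂y/∂w = x = 1
∂L/∂w = 14 × 1 = 14

Claimed value: 13
Incorrect: The correct gradient is 14.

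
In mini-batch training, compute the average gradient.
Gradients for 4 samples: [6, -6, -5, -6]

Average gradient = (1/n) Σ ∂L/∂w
Average gradient = -2.75

Average = (1/4)(6 + -6 + -5 + -6) = -11/4 = -2.75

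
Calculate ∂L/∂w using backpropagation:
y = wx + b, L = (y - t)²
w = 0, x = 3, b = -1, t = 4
∂L/∂w = -30

y = wx + b = (0)(3) + -1 = -1
∂L/∂y = 2(y - t) = 2(-1 - 4) = -10
∂y/∂w = x = 3
∂L/∂w = ∂L/∂y · ∂y/∂w = -10 × 3 = -30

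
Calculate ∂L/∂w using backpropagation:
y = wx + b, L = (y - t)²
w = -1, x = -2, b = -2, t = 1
∂L/∂w = 4

y = wx + b = (-1)(-2) + -2 = 0
∂L/∂y = 2(y - t) = 2(0 - 1) = -2
∂y/∂w = x = -2
∂L/∂w = ∂L/∂y · ∂y/∂w = -2 × -2 = 4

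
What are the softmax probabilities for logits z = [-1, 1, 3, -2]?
p = [0.0158, 0.1166, 0.8618, 0.0058]

exp(z) = [0.3679, 2.718, 20.09, 0.1353]
Sum = 23.31
p = [0.0158, 0.1166, 0.8618, 0.0058]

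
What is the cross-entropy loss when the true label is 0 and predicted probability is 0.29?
L = 0.3425

L = -0·log(0.29) - 1·log(0.71) = -log(0.71) = 0.3425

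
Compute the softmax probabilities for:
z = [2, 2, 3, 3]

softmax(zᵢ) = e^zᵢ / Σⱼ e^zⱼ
p = [0.1345, 0.1345, 0.3655, 0.3655]

exp(z) = [7.389, 7.389, 20.09, 20.09]
Sum = 54.95
p = [0.1345, 0.1345, 0.3655, 0.3655]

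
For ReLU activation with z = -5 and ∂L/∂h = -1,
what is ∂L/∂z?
∂L/∂z = 0

h = ReLU(-5) = 0
Since z < 0: ∂h/∂z = 0
∂L/∂z = ∂L/∂h · ∂h/∂z = -1 × 0 = 0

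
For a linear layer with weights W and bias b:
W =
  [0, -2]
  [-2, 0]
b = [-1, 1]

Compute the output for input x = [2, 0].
y = [-1, -3]

Wx = [0×2 + -2×0, -2×2 + 0×0]
   = [0, -4]
y = Wx + b = [0 + -1, -4 + 1] = [-1, -3]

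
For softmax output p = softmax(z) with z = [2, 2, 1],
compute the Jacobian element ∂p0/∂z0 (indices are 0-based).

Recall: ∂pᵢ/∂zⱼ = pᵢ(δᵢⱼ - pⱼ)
∂p0/∂z0 = 0.244

p = softmax(z) = [0.4223, 0.4223, 0.1554]
p0 = 0.4223

∂p0/∂z0 = p0(1 - p0) = 0.4223 × (1 - 0.4223) = 0.244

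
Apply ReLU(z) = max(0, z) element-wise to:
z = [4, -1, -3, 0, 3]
h = [4, 0, 0, 0, 3]

ReLU applied element-wise: max(0,4)=4, max(0,-1)=0, max(0,-3)=0, max(0,0)=0, max(0,3)=3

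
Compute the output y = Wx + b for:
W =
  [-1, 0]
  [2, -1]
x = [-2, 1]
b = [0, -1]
y = [2, -6]

Wx = [-1×-2 + 0×1, 2×-2 + -1×1]
   = [2, -5]
y = Wx + b = [2 + 0, -5 + -1] = [2, -6]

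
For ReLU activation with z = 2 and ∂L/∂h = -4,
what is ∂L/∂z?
∂L/∂z = -4

h = ReLU(2) = 2
Since z > 0: ∂h/∂z = 1
∂L/∂z = ∂L/∂h · ∂h/∂z = -4 × 1 = -4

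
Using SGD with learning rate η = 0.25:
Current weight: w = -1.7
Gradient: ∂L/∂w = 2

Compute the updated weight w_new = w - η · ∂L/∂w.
w_new = -2.2

w_new = w - η·∂L/∂w = -1.7 - 0.25×(2) = -1.7 - (0.5) = -2.2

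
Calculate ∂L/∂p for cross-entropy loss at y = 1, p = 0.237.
∂L/∂p = -4.219

∂L/∂p = -y/p + (1-y)/(1-p) = -1/0.237 + 0 = -4.219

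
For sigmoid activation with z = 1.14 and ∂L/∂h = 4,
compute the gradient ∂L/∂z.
∂L/∂z = 0.7344

σ(1.14) = 0.7577
σ'(1.14) = σ(1.14)(1 - σ(1.14)) = 0.7577 × 0.2423 = 0.1836
∂L/∂z = ∂L/∂h · σ'(z) = 4 × 0.1836 = 0.7344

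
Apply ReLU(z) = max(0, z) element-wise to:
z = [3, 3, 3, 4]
h = [3, 3, 3, 4]

ReLU applied element-wise: max(0,3)=3, max(0,3)=3, max(0,3)=3, max(0,4)=4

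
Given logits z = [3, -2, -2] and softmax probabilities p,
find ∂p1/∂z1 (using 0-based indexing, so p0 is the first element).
∂p1/∂z1 = 0.006604

p = softmax(z) = [0.9867, 0.006648, 0.006648]
p1 = 0.006648

∂p1/∂z1 = p1(1 - p1) = 0.006648 × (1 - 0.006648) = 0.006604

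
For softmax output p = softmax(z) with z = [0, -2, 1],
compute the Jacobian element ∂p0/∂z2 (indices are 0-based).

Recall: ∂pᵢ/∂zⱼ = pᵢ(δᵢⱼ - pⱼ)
∂p0/∂z2 = -0.183

p = softmax(z) = [0.2595, 0.03512, 0.7054]
p0 = 0.2595, p2 = 0.7054

∂p0/∂z2 = -p0 × p2 = -0.2595 × 0.7054 = -0.183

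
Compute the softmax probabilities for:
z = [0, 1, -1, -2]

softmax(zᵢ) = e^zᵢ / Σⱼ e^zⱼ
p = [0.2369, 0.6439, 0.0871, 0.0321]

exp(z) = [1, 2.718, 0.3679, 0.1353]
Sum = 4.221
p = [0.2369, 0.6439, 0.0871, 0.0321]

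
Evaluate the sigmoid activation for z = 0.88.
0.7068

sigmoid(0.88) = 1/(1 + e^(-0.88)) = 1/(1 + 0.4148) = 0.7068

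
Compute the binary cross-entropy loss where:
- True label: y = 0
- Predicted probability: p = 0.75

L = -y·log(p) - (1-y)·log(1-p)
L = 1.386

L = -0·log(0.75) - 1·log(0.25) = -log(0.25) = 1.386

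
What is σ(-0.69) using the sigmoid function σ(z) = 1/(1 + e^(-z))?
0.334

sigmoid(-0.69) = 1/(1 + e^(0.69)) = 1/(1 + 1.994) = 0.334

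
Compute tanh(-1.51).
-0.9069

tanh(-1.51) = (e^(-1.51) - e^(1.51))/(e^(-1.51) + e^(1.51)) = -0.9069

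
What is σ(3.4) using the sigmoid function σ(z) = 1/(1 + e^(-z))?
0.9677

sigmoid(3.4) = 1/(1 + e^(-3.4)) = 1/(1 + 0.03337) = 0.9677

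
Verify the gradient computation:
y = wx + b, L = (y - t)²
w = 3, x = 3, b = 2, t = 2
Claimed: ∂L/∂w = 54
Correct

y = (3)(3) + 2 = 11
∂L/∂y = 2(y - t) = 2(11 - 2) = 18
∂y/∂w = x = 3
∂L/∂w = 18 × 3 = 54

Claimed value: 54
Correct: The correct gradient is 54.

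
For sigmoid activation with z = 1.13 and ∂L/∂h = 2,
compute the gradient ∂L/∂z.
∂L/∂z = 0.3691

σ(1.13) = 0.7558
σ'(1.13) = σ(1.13)(1 - σ(1.13)) = 0.7558 × 0.2442 = 0.1845
∂L/∂z = ∂L/∂h · σ'(z) = 2 × 0.1845 = 0.3691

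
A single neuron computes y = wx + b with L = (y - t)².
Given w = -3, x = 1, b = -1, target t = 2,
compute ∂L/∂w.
∂L/∂w = -12

y = wx + b = (-3)(1) + -1 = -4
∂L/∂y = 2(y - t) = 2(-4 - 2) = -12
∂y/∂w = x = 1
∂L/∂w = ∂L/∂y · ∂y/∂w = -12 × 1 = -12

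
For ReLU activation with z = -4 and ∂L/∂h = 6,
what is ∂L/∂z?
∂L/∂z = 0

h = ReLU(-4) = 0
Since z < 0: ∂h/∂z = 0
∂L/∂z = ∂L/∂h · ∂h/∂z = 6 × 0 = 0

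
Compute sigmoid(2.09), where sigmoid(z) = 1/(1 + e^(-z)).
0.8899

sigmoid(2.09) = 1/(1 + e^(-2.09)) = 1/(1 + 0.1237) = 0.8899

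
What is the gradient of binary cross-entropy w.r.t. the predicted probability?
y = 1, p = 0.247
∂L/∂p = -4.049

∂L/∂p = -y/p + (1-y)/(1-p) = -1/0.247 + 0 = -4.049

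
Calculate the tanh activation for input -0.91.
-0.7211

tanh(-0.91) = (e^(-0.91) - e^(0.91))/(e^(-0.91) + e^(0.91)) = -0.7211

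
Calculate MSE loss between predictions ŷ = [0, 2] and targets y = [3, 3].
MSE = 5

MSE = (1/2)((0-3)² + (2-3)²) = (1/2)(9 + 1) = 5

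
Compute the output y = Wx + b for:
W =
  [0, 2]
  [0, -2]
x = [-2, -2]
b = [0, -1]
y = [-4, 3]

Wx = [0×-2 + 2×-2, 0×-2 + -2×-2]
   = [-4, 4]
y = Wx + b = [-4 + 0, 4 + -1] = [-4, 3]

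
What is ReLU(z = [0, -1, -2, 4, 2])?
h = [0, 0, 0, 4, 2]

ReLU applied element-wise: max(0,0)=0, max(0,-1)=0, max(0,-2)=0, max(0,4)=4, max(0,2)=2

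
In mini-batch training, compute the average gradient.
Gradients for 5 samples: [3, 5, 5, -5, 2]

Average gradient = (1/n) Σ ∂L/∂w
Average gradient = 2

Average = (1/5)(3 + 5 + 5 + -5 + 2) = 10/5 = 2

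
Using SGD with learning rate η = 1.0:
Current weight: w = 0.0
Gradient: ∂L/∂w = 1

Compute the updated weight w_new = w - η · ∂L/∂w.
w_new = -1

w_new = w - η·∂L/∂w = 0.0 - 1.0×(1) = 0.0 - (1) = -1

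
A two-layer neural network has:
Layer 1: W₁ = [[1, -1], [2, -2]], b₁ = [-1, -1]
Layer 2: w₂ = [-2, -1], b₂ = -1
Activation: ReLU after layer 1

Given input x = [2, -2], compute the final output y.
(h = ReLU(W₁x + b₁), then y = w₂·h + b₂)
y = -14

Layer 1 pre-activation: z₁ = [3, 7]
After ReLU: h = [3, 7]
Layer 2 output: y = -2×3 + -1×7 + -1 = -14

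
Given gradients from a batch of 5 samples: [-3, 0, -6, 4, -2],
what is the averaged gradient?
Average gradient = -1.4

Average = (1/5)(-3 + 0 + -6 + 4 + -2) = -7/5 = -1.4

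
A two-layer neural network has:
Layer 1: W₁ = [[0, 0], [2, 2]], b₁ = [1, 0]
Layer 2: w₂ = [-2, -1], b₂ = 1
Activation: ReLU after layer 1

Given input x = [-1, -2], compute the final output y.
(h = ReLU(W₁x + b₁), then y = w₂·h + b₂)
y = -1

Layer 1 pre-activation: z₁ = [1, -6]
After ReLU: h = [1, 0]
Layer 2 output: y = -2×1 + -1×0 + 1 = -1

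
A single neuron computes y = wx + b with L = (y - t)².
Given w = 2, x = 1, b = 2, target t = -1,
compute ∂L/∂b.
∂L/∂b = 10

y = wx + b = (2)(1) + 2 = 4
∂L/∂y = 2(y - t) = 2(4 - -1) = 10
∂y/∂b = 1
∂L/∂b = ∂L/∂y · ∂y/∂b = 10 × 1 = 10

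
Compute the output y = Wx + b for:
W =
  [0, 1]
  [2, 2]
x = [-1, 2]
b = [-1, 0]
y = [1, 2]

Wx = [0×-1 + 1×2, 2×-1 + 2×2]
   = [2, 2]
y = Wx + b = [2 + -1, 2 + 0] = [1, 2]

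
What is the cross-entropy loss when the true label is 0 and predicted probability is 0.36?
L = 0.4463

L = -0·log(0.36) - 1·log(0.64) = -log(0.64) = 0.4463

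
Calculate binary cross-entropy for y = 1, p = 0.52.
L = 0.6539

L = -1·log(0.52) - 0·log(0.48) = -log(0.52) = 0.6539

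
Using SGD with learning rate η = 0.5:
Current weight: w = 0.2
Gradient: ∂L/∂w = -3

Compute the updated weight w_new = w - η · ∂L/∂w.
w_new = 1.7

w_new = w - η·∂L/∂w = 0.2 - 0.5×(-3) = 0.2 - (-1.5) = 1.7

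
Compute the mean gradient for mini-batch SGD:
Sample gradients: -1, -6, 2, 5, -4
Average gradient = -0.8

Average = (1/5)(-1 + -6 + 2 + 5 + -4) = -4/5 = -0.8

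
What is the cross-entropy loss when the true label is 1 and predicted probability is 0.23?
L = 1.47

L = -1·log(0.23) - 0·log(0.77) = -log(0.23) = 1.47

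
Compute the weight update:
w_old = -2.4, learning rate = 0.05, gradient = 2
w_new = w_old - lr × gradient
w_new = -2.5

w_new = w - η·∂L/∂w = -2.4 - 0.05×(2) = -2.4 - (0.1) = -2.5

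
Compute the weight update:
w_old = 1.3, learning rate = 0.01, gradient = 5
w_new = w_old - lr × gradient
w_new = 1.25

w_new = w - η·∂L/∂w = 1.3 - 0.01×(5) = 1.3 - (0.05) = 1.25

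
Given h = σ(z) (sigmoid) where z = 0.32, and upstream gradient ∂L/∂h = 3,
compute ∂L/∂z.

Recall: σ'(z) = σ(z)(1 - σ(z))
∂L/∂z = 0.7311

σ(0.32) = 0.5793
σ'(0.32) = σ(0.32)(1 - σ(0.32)) = 0.5793 × 0.4207 = 0.2437
∂L/∂z = ∂L/∂h · σ'(z) = 3 × 0.2437 = 0.7311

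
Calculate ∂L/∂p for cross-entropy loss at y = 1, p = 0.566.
∂L/∂p = -1.767

∂L/∂p = -y/p + (1-y)/(1-p) = -1/0.566 + 0 = -1.767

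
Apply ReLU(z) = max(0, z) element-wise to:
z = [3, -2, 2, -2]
h = [3, 0, 2, 0]

ReLU applied element-wise: max(0,3)=3, max(0,-2)=0, max(0,2)=2, max(0,-2)=0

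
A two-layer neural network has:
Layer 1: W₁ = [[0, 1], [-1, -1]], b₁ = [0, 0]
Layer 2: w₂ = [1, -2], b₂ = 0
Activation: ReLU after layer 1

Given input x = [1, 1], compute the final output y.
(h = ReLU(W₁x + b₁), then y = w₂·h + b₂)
y = 1

Layer 1 pre-activation: z₁ = [1, -2]
After ReLU: h = [1, 0]
Layer 2 output: y = 1×1 + -2×0 + 0 = 1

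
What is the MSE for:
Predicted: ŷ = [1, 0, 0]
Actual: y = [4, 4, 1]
MSE = 8.667

MSE = (1/3)((1-4)² + (0-4)² + (0-1)²) = (1/3)(9 + 16 + 1) = 8.667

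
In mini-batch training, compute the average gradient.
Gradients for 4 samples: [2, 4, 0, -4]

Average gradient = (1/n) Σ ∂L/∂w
Average gradient = 0.5

Average = (1/4)(2 + 4 + 0 + -4) = 2/4 = 0.5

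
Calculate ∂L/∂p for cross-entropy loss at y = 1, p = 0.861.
∂L/∂p = -1.161

∂L/∂p = -y/p + (1-y)/(1-p) = -1/0.861 + 0 = -1.161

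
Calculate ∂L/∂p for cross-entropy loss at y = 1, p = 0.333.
∂L/∂p = -3.003

∂L/∂p = -y/p + (1-y)/(1-p) = -1/0.333 + 0 = -3.003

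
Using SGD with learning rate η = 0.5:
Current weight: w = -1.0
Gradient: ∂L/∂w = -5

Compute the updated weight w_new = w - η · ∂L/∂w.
w_new = 1.5

w_new = w - η·∂L/∂w = -1.0 - 0.5×(-5) = -1.0 - (-2.5) = 1.5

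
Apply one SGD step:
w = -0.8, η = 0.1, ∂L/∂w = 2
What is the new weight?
w_new = -1

w_new = w - η·∂L/∂w = -0.8 - 0.1×(2) = -0.8 - (0.2) = -1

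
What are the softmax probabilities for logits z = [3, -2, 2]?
p = [0.7275, 0.0049, 0.2676]

exp(z) = [20.09, 0.1353, 7.389]
Sum = 27.61
p = [0.7275, 0.0049, 0.2676]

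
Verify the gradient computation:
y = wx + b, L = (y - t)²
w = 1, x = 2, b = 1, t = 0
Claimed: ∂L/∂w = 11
Incorrect

y = (1)(2) + 1 = 3
∂L/∂y = 2(y - t) = 2(3 - 0) = 6
∂y/∂w = x = 2
∂L/∂w = 6 × 2 = 12

Claimed value: 11
Incorrect: The correct gradient is 12.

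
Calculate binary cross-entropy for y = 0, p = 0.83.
L = 1.772

L = -0·log(0.83) - 1·log(0.17) = -log(0.17) = 1.772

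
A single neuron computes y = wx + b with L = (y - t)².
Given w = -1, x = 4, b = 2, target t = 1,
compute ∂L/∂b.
∂L/∂b = -6

y = wx + b = (-1)(4) + 2 = -2
∂L/∂y = 2(y - t) = 2(-2 - 1) = -6
∂y/∂b = 1
∂L/∂b = ∂L/∂y · ∂y/∂b = -6 × 1 = -6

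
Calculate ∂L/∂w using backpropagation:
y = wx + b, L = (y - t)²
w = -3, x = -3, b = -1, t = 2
∂L/∂w = -36

y = wx + b = (-3)(-3) + -1 = 8
∂L/∂y = 2(y - t) = 2(8 - 2) = 12
∂y/∂w = x = -3
∂L/∂w = ∂L/∂y · ∂y/∂w = 12 × -3 = -36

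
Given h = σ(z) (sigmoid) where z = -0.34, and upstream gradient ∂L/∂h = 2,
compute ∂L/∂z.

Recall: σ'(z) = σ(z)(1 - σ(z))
∂L/∂z = 0.4858

σ(-0.34) = 0.4158
σ'(-0.34) = σ(-0.34)(1 - σ(-0.34)) = 0.4158 × 0.5842 = 0.2429
∂L/∂z = ∂L/∂h · σ'(z) = 2 × 0.2429 = 0.4858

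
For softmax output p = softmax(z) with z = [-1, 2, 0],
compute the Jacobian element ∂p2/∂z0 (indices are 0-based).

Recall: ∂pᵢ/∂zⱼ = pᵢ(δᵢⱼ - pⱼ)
∂p2/∂z0 = -0.004797

p = softmax(z) = [0.04201, 0.8438, 0.1142]
p2 = 0.1142, p0 = 0.04201

∂p2/∂z0 = -p2 × p0 = -0.1142 × 0.04201 = -0.004797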